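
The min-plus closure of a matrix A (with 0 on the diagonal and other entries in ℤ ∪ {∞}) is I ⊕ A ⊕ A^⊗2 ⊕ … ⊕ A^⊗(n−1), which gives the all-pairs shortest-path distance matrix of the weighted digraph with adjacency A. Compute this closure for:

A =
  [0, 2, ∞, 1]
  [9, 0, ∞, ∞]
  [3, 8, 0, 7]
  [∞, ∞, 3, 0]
Closure =
  [0, 2, 4, 1]
  [9, 0, 13, 10]
  [3, 5, 0, 4]
  [6, 8, 3, 0]

This is the Floyd-Warshall all-pairs shortest-path computation. For each intermediate vertex k = 0, 1, …, 3, update dist[i][j] ← min(dist[i][j], dist[i][k] + dist[k][j]). The final matrix gives, for each (i, j), the minimum total weight of any directed path from i to j (possibly empty when i = j).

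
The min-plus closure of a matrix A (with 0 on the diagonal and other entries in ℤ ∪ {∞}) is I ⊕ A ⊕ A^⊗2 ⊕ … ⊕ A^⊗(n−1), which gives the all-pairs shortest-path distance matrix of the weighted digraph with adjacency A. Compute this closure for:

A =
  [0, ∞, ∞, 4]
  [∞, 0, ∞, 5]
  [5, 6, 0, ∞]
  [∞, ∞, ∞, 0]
Closure =
  [0, ∞, ∞, 4]
  [∞, 0, ∞, 5]
  [5, 6, 0, 9]
  [∞, ∞, ∞, 0]

This is the Floyd-Warshall all-pairs shortest-path computation. For each intermediate vertex k = 0, 1, …, 3, update dist[i][j] ← min(dist[i][j], dist[i][k] + dist[k][j]). The final matrix gives, for each (i, j), the minimum total weight of any directed path from i to j (possibly empty when i = j).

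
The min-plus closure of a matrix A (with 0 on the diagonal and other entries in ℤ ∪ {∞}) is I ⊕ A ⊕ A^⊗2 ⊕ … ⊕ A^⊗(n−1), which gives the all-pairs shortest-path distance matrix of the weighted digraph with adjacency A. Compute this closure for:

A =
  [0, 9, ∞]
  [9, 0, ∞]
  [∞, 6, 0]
Closure =
  [0, 9, ∞]
  [9, 0, ∞]
  [15, 6, 0]

This is the Floyd-Warshall all-pairs shortest-path computation. For each intermediate vertex k = 0, 1, …, 2, update dist[i][j] ← min(dist[i][j], dist[i][k] + dist[k][j]). The final matrix gives, for each (i, j), the minimum total weight of any directed path from i to j (possibly empty when i = j).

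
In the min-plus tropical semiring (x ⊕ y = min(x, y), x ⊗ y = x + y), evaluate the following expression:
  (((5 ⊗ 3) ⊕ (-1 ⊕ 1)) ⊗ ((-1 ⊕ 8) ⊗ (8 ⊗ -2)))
(((5 ⊗ 3) ⊕ (-1 ⊕ 1)) ⊗ ((-1 ⊕ 8) ⊗ (8 ⊗ -2))) = 4

Expand innermost to outermost. Recall ⊕ takes the minimum of its arguments and ⊗ takes their sum. Working out the expression (((5 ⊗ 3) ⊕ (-1 ⊕ 1)) ⊗ ((-1 ⊕ 8) ⊗ (8 ⊗ -2))) gives 4.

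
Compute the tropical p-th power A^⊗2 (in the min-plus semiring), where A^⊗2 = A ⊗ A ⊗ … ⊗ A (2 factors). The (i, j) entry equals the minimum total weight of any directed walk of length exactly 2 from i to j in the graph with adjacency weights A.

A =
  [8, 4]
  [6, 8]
A^⊗2 =
  [10, 12]
  [14, 10]

Each entry (A^⊗2)_ij equals the minimum over all length-2 walks i = v_0 → v_1 → … → v_2 = j of Σ_t A[v_t][v_{t+1}]. For example, for (i, j) = (0, 1) we minimise over 2 possible intermediate vertex sequences; the minimum is 12, attained along the walk 0 → 0 → 1.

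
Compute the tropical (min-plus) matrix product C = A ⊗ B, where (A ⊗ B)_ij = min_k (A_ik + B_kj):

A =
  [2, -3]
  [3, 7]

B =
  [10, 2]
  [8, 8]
A ⊗ B =
  [5, 4]
  [13, 5]

Apply the min-plus product entry-by-entry:
  C[0][0] = min over k of (A[0][0] + B[0][0] = 2 + 10 = 12, A[0][1] + B[1][0] = -3 + 8 = 5) = 5 (attained at k = 1)
  C[0][1] = min over k of (A[0][0] + B[0][1] = 2 + 2 = 4, A[0][1] + B[1][1] = -3 + 8 = 5) = 4 (attained at k = 0)
  C[1][0] = min over k of (A[1][0] + B[0][0] = 3 + 10 = 13, A[1][1] + B[1][0] = 7 + 8 = 15) = 13 (attained at k = 0)
  C[1][1] = min over k of (A[1][0] + B[0][1] = 3 + 2 = 5, A[1][1] + B[1][1] = 7 + 8 = 15) = 5 (attained at k = 0)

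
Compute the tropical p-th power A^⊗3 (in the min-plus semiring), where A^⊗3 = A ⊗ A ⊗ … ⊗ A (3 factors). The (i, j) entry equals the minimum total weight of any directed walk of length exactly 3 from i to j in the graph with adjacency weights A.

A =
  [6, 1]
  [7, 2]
A^⊗3 =
  [10, 5]
  [11, 6]

Each entry (A^⊗3)_ij equals the minimum over all length-3 walks i = v_0 → v_1 → … → v_3 = j of Σ_t A[v_t][v_{t+1}]. For example, for (i, j) = (0, 1) we minimise over 4 possible intermediate vertex sequences; the minimum is 5, attained along the walk 0 → 1 → 1 → 1.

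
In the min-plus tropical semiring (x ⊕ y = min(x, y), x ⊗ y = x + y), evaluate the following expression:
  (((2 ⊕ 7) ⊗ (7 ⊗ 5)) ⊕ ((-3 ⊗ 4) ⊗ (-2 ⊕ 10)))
(((2 ⊕ 7) ⊗ (7 ⊗ 5)) ⊕ ((-3 ⊗ 4) ⊗ (-2 ⊕ 10))) = -1

Expand innermost to outermost. Recall ⊕ takes the minimum of its arguments and ⊗ takes their sum. Working out the expression (((2 ⊕ 7) ⊗ (7 ⊗ 5)) ⊕ ((-3 ⊗ 4) ⊗ (-2 ⊕ 10))) gives -1.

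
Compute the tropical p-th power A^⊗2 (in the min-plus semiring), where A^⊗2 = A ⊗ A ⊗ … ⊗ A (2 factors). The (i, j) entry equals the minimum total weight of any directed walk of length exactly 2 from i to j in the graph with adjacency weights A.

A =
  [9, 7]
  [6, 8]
A^⊗2 =
  [13, 15]
  [14, 13]

Each entry (A^⊗2)_ij equals the minimum over all length-2 walks i = v_0 → v_1 → … → v_2 = j of Σ_t A[v_t][v_{t+1}]. For example, for (i, j) = (0, 1) we minimise over 2 possible intermediate vertex sequences; the minimum is 15, attained along the walk 0 → 1 → 1.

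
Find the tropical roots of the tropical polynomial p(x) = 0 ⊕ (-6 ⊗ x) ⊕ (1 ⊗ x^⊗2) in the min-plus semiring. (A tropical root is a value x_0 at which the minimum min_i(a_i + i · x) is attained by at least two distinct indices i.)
Roots: {-7, 6}

Each tropical root is a break point of the lower envelope of the lines y = a_i + i · x (there are 3 lines, with slopes 0, 1, ..., 2). Only the lines that attain the minimum somewhere contribute to roots; other lines are dominated. Here the surviving (envelope) indices are i = 2, i = 1, i = 0.
Intersections between consecutive envelope lines give the roots: for adjacent envelope indices i < j the intersection is x = (a_i − a_j) / (j − i). Reading off the sorted break points: {-7, 6}.
Verification: at each break x_0, at least two indices attain the minimum of min_i(a_i + i · x_0).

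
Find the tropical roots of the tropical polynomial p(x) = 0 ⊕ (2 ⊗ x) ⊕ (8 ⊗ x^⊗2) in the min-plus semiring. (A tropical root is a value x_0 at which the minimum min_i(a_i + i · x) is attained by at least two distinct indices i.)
Roots: {-6, -2}

Each tropical root is a break point of the lower envelope of the lines y = a_i + i · x (there are 3 lines, with slopes 0, 1, ..., 2). Only the lines that attain the minimum somewhere contribute to roots; other lines are dominated. Here the surviving (envelope) indices are i = 2, i = 1, i = 0.
Intersections between consecutive envelope lines give the roots: for adjacent envelope indices i < j the intersection is x = (a_i − a_j) / (j − i). Reading off the sorted break points: {-6, -2}.
Verification: at each break x_0, at least two indices attain the minimum of min_i(a_i + i · x_0).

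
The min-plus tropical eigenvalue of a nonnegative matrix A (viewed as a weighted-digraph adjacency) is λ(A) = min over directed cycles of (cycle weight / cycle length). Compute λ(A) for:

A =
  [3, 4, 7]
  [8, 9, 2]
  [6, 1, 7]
λ(A) = 3/2

Enumerate directed cycles and compute their means (weight / length). Sample:
  cycle 0 → 0: weight = 3, length = 1, mean = 3/1 ≈ 3.000
  cycle 1 → 1: weight = 9, length = 1, mean = 9/1 ≈ 9.000
  cycle 2 → 2: weight = 7, length = 1, mean = 7/1 ≈ 7.000
  cycle 0 → 1 → 0: weight = 12, length = 2, mean = 12/2 ≈ 6.000
  cycle 0 → 2 → 0: weight = 13, length = 2, mean = 13/2 ≈ 6.500
  cycle 1 → 0 → 1: weight = 12, length = 2, mean = 12/2 ≈ 6.000
Minimum mean = 1.500, attained e.g. along the cycle 1 → 2 → 1 with weight 3 and length 2. So λ(A) = 3/2 = 3/2.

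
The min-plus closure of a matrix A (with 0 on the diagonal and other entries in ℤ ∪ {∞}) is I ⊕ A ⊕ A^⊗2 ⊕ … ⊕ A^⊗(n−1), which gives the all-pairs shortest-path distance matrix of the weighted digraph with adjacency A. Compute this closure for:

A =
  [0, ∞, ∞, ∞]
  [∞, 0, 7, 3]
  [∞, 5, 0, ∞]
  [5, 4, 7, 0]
Closure =
  [0, ∞, ∞, ∞]
  [8, 0, 7, 3]
  [13, 5, 0, 8]
  [5, 4, 7, 0]

This is the Floyd-Warshall all-pairs shortest-path computation. For each intermediate vertex k = 0, 1, …, 3, update dist[i][j] ← min(dist[i][j], dist[i][k] + dist[k][j]). The final matrix gives, for each (i, j), the minimum total weight of any directed path from i to j (possibly empty when i = j).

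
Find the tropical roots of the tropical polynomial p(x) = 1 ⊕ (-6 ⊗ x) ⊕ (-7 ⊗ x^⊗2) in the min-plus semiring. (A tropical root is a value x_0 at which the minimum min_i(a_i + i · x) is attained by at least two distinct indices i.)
Roots: {1, 7}

Each tropical root is a break point of the lower envelope of the lines y = a_i + i · x (there are 3 lines, with slopes 0, 1, ..., 2). Only the lines that attain the minimum somewhere contribute to roots; other lines are dominated. Here the surviving (envelope) indices are i = 2, i = 1, i = 0.
Intersections between consecutive envelope lines give the roots: for adjacent envelope indices i < j the intersection is x = (a_i − a_j) / (j − i). Reading off the sorted break points: {1, 7}.
Verification: at each break x_0, at least two indices attain the minimum of min_i(a_i + i · x_0).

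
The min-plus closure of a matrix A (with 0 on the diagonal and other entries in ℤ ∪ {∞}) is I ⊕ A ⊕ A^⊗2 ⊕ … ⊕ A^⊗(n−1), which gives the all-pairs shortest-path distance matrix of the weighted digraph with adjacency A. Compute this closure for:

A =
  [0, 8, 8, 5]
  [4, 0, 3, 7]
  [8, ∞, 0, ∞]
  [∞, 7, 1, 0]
Closure =
  [0, 8, 6, 5]
  [4, 0, 3, 7]
  [8, 16, 0, 13]
  [9, 7, 1, 0]

This is the Floyd-Warshall all-pairs shortest-path computation. For each intermediate vertex k = 0, 1, …, 3, update dist[i][j] ← min(dist[i][j], dist[i][k] + dist[k][j]). The final matrix gives, for each (i, j), the minimum total weight of any directed path from i to j (possibly empty when i = j).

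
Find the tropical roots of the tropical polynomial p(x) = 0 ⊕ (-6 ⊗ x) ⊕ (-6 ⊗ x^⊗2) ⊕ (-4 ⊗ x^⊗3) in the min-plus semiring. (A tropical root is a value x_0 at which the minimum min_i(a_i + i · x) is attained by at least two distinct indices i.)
Roots: {-2, 0, 6}

Each tropical root is a break point of the lower envelope of the lines y = a_i + i · x (there are 4 lines, with slopes 0, 1, ..., 3). Only the lines that attain the minimum somewhere contribute to roots; other lines are dominated. Here the surviving (envelope) indices are i = 3, i = 2, i = 1, i = 0.
Intersections between consecutive envelope lines give the roots: for adjacent envelope indices i < j the intersection is x = (a_i − a_j) / (j − i). Reading off the sorted break points: {-2, 0, 6}.
Verification: at each break x_0, at least two indices attain the minimum of min_i(a_i + i · x_0).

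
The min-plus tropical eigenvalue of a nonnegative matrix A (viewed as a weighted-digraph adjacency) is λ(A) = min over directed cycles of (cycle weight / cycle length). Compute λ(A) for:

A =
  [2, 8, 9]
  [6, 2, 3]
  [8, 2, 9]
λ(A) = 2

Enumerate directed cycles and compute their means (weight / length). Sample:
  cycle 0 → 0: weight = 2, length = 1, mean = 2/1 ≈ 2.000
  cycle 1 → 1: weight = 2, length = 1, mean = 2/1 ≈ 2.000
  cycle 2 → 2: weight = 9, length = 1, mean = 9/1 ≈ 9.000
  cycle 0 → 1 → 0: weight = 14, length = 2, mean = 14/2 ≈ 7.000
  cycle 0 → 2 → 0: weight = 17, length = 2, mean = 17/2 ≈ 8.500
  cycle 1 → 0 → 1: weight = 14, length = 2, mean = 14/2 ≈ 7.000
Minimum mean = 2.000, attained e.g. along the cycle 0 → 0 with weight 2 and length 1. So λ(A) = 2/1 = 2.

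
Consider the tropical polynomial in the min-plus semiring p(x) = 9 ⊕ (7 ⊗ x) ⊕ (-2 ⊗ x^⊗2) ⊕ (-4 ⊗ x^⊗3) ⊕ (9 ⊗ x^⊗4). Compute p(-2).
p(-2) = -10

A tropical monomial a ⊗ x^⊗i evaluates to a + i · x. Evaluating each term at x = -2:
  Term 0 contributes 9 + 0 · -2 = 9
  Term 1 contributes 7 + 1 · -2 = 5
  Term 2 contributes -2 + 2 · -2 = -6
  Term 3 contributes -4 + 3 · -2 = -10
  Term 4 contributes 9 + 4 · -2 = 1
p(-2) = ⊕ of these = min[9, 5, -6, -10, 1] = -10.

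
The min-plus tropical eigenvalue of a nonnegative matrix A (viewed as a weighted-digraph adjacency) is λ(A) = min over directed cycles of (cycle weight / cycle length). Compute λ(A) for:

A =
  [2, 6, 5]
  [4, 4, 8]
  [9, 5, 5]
λ(A) = 2

Enumerate directed cycles and compute their means (weight / length). Sample:
  cycle 0 → 0: weight = 2, length = 1, mean = 2/1 ≈ 2.000
  cycle 1 → 1: weight = 4, length = 1, mean = 4/1 ≈ 4.000
  cycle 2 → 2: weight = 5, length = 1, mean = 5/1 ≈ 5.000
  cycle 0 → 1 → 0: weight = 10, length = 2, mean = 10/2 ≈ 5.000
  cycle 0 → 2 → 0: weight = 14, length = 2, mean = 14/2 ≈ 7.000
  cycle 1 → 0 → 1: weight = 10, length = 2, mean = 10/2 ≈ 5.000
Minimum mean = 2.000, attained e.g. along the cycle 0 → 0 with weight 2 and length 1. So λ(A) = 2/1 = 2.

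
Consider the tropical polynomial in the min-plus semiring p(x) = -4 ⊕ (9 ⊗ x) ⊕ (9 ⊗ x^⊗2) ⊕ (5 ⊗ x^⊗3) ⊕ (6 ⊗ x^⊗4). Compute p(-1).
p(-1) = -4

A tropical monomial a ⊗ x^⊗i evaluates to a + i · x. Evaluating each term at x = -1:
  Term 0 contributes -4 + 0 · -1 = -4
  Term 1 contributes 9 + 1 · -1 = 8
  Term 2 contributes 9 + 2 · -1 = 7
  Term 3 contributes 5 + 3 · -1 = 2
  Term 4 contributes 6 + 4 · -1 = 2
p(-1) = ⊕ of these = min[-4, 8, 7, 2, 2] = -4.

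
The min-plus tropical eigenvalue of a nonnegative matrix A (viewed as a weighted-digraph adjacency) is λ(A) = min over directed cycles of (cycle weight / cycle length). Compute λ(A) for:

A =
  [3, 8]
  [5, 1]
λ(A) = 1

Enumerate directed cycles and compute their means (weight / length). Sample:
  cycle 0 → 0: weight = 3, length = 1, mean = 3/1 ≈ 3.000
  cycle 1 → 1: weight = 1, length = 1, mean = 1/1 ≈ 1.000
  cycle 0 → 1 → 0: weight = 13, length = 2, mean = 13/2 ≈ 6.500
  cycle 1 → 0 → 1: weight = 13, length = 2, mean = 13/2 ≈ 6.500
Minimum mean = 1.000, attained e.g. along the cycle 1 → 1 with weight 1 and length 1. So λ(A) = 1/1 = 1.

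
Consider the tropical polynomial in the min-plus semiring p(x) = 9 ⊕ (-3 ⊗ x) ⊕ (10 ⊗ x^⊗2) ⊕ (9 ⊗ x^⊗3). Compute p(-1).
p(-1) = -4

A tropical monomial a ⊗ x^⊗i evaluates to a + i · x. Evaluating each term at x = -1:
  Term 0 contributes 9 + 0 · -1 = 9
  Term 1 contributes -3 + 1 · -1 = -4
  Term 2 contributes 10 + 2 · -1 = 8
  Term 3 contributes 9 + 3 · -1 = 6
p(-1) = ⊕ of these = min[9, -4, 8, 6] = -4.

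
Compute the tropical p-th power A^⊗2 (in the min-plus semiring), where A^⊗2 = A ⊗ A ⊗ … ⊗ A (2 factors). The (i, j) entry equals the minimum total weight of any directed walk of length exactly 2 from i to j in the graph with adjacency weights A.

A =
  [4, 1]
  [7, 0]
A^⊗2 =
  [8, 1]
  [7, 0]

Each entry (A^⊗2)_ij equals the minimum over all length-2 walks i = v_0 → v_1 → … → v_2 = j of Σ_t A[v_t][v_{t+1}]. For example, for (i, j) = (0, 1) we minimise over 2 possible intermediate vertex sequences; the minimum is 1, attained along the walk 0 → 1 → 1.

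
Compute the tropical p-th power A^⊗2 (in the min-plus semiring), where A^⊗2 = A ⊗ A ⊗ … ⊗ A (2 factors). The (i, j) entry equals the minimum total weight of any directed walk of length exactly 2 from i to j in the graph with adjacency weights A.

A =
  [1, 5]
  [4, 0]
A^⊗2 =
  [2, 5]
  [4, 0]

Each entry (A^⊗2)_ij equals the minimum over all length-2 walks i = v_0 → v_1 → … → v_2 = j of Σ_t A[v_t][v_{t+1}]. For example, for (i, j) = (0, 1) we minimise over 2 possible intermediate vertex sequences; the minimum is 5, attained along the walk 0 → 1 → 1.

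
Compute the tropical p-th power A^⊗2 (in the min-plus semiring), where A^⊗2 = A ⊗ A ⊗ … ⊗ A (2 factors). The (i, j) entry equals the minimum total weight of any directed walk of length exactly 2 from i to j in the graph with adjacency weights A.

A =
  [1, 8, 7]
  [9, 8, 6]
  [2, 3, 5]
A^⊗2 =
  [2, 9, 8]
  [8, 9, 11]
  [3, 8, 9]

Each entry (A^⊗2)_ij equals the minimum over all length-2 walks i = v_0 → v_1 → … → v_2 = j of Σ_t A[v_t][v_{t+1}]. For example, for (i, j) = (0, 2) we minimise over 3 possible intermediate vertex sequences; the minimum is 8, attained along the walk 0 → 0 → 2.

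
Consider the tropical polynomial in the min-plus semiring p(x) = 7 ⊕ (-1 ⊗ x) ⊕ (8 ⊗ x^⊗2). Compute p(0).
p(0) = -1

A tropical monomial a ⊗ x^⊗i evaluates to a + i · x. Evaluating each term at x = 0:
  Term 0 contributes 7 + 0 · 0 = 7
  Term 1 contributes -1 + 1 · 0 = -1
  Term 2 contributes 8 + 2 · 0 = 8
p(0) = ⊕ of these = min[7, -1, 8] = -1.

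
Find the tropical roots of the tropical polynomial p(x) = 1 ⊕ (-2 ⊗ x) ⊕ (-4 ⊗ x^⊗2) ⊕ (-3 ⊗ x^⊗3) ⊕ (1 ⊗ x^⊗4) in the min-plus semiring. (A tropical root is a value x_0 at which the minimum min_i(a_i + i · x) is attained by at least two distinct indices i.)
Roots: {-4, -1, 2, 3}

Each tropical root is a break point of the lower envelope of the lines y = a_i + i · x (there are 5 lines, with slopes 0, 1, ..., 4). Only the lines that attain the minimum somewhere contribute to roots; other lines are dominated. Here the surviving (envelope) indices are i = 4, i = 3, i = 2, i = 1, i = 0.
Intersections between consecutive envelope lines give the roots: for adjacent envelope indices i < j the intersection is x = (a_i − a_j) / (j − i). Reading off the sorted break points: {-4, -1, 2, 3}.
Verification: at each break x_0, at least two indices attain the minimum of min_i(a_i + i · x_0).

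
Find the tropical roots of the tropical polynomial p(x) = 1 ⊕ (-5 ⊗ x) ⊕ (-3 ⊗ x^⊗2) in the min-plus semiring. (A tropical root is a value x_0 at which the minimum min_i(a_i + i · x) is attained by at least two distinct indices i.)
Roots: {-2, 6}

Each tropical root is a break point of the lower envelope of the lines y = a_i + i · x (there are 3 lines, with slopes 0, 1, ..., 2). Only the lines that attain the minimum somewhere contribute to roots; other lines are dominated. Here the surviving (envelope) indices are i = 2, i = 1, i = 0.
Intersections between consecutive envelope lines give the roots: for adjacent envelope indices i < j the intersection is x = (a_i − a_j) / (j − i). Reading off the sorted break points: {-2, 6}.
Verification: at each break x_0, at least two indices attain the minimum of min_i(a_i + i · x_0).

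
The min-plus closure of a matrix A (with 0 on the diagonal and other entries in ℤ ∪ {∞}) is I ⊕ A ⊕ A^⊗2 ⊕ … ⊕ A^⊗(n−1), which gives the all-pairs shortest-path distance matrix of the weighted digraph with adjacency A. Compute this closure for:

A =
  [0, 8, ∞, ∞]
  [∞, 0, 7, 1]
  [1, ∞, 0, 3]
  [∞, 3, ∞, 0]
Closure =
  [0, 8, 15, 9]
  [8, 0, 7, 1]
  [1, 6, 0, 3]
  [11, 3, 10, 0]

This is the Floyd-Warshall all-pairs shortest-path computation. For each intermediate vertex k = 0, 1, …, 3, update dist[i][j] ← min(dist[i][j], dist[i][k] + dist[k][j]). The final matrix gives, for each (i, j), the minimum total weight of any directed path from i to j (possibly empty when i = j).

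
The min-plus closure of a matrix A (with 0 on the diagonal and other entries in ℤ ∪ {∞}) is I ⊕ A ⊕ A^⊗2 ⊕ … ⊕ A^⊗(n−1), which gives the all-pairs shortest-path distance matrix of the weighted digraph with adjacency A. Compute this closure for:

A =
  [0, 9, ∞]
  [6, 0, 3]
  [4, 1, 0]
Closure =
  [0, 9, 12]
  [6, 0, 3]
  [4, 1, 0]

This is the Floyd-Warshall all-pairs shortest-path computation. For each intermediate vertex k = 0, 1, …, 2, update dist[i][j] ← min(dist[i][j], dist[i][k] + dist[k][j]). The final matrix gives, for each (i, j), the minimum total weight of any directed path from i to j (possibly empty when i = j).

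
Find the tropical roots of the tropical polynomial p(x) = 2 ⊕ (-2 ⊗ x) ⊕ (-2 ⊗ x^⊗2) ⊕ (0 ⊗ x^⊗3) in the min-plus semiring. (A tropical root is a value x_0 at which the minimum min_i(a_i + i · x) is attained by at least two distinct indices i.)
Roots: {-2, 0, 4}

Each tropical root is a break point of the lower envelope of the lines y = a_i + i · x (there are 4 lines, with slopes 0, 1, ..., 3). Only the lines that attain the minimum somewhere contribute to roots; other lines are dominated. Here the surviving (envelope) indices are i = 3, i = 2, i = 1, i = 0.
Intersections between consecutive envelope lines give the roots: for adjacent envelope indices i < j the intersection is x = (a_i − a_j) / (j − i). Reading off the sorted break points: {-2, 0, 4}.
Verification: at each break x_0, at least two indices attain the minimum of min_i(a_i + i · x_0).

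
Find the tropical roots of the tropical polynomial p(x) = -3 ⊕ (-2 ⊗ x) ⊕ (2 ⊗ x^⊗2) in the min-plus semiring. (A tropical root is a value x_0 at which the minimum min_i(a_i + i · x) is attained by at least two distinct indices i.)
Roots: {-4, -1}

Each tropical root is a break point of the lower envelope of the lines y = a_i + i · x (there are 3 lines, with slopes 0, 1, ..., 2). Only the lines that attain the minimum somewhere contribute to roots; other lines are dominated. Here the surviving (envelope) indices are i = 2, i = 1, i = 0.
Intersections between consecutive envelope lines give the roots: for adjacent envelope indices i < j the intersection is x = (a_i − a_j) / (j − i). Reading off the sorted break points: {-4, -1}.
Verification: at each break x_0, at least two indices attain the minimum of min_i(a_i + i · x_0).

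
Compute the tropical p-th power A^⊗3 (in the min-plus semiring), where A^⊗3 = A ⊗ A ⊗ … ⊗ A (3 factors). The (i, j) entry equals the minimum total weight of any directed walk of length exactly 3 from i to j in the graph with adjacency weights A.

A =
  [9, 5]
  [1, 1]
A^⊗3 =
  [7, 7]
  [3, 3]

Each entry (A^⊗3)_ij equals the minimum over all length-3 walks i = v_0 → v_1 → … → v_3 = j of Σ_t A[v_t][v_{t+1}]. For example, for (i, j) = (0, 1) we minimise over 4 possible intermediate vertex sequences; the minimum is 7, attained along the walk 0 → 1 → 1 → 1.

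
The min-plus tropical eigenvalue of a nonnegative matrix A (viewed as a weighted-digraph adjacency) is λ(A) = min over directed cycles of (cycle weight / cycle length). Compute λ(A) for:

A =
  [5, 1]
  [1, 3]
λ(A) = 1

Enumerate directed cycles and compute their means (weight / length). Sample:
  cycle 0 → 0: weight = 5, length = 1, mean = 5/1 ≈ 5.000
  cycle 1 → 1: weight = 3, length = 1, mean = 3/1 ≈ 3.000
  cycle 0 → 1 → 0: weight = 2, length = 2, mean = 2/2 ≈ 1.000
  cycle 1 → 0 → 1: weight = 2, length = 2, mean = 2/2 ≈ 1.000
Minimum mean = 1.000, attained e.g. along the cycle 0 → 1 → 0 with weight 2 and length 2. So λ(A) = 2/2 = 1.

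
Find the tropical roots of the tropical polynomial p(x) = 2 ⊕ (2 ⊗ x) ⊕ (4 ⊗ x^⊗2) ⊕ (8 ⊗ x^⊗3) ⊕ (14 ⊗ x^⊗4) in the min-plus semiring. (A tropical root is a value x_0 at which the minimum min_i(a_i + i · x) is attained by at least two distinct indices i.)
Roots: {-6, -4, -2, 0}

Each tropical root is a break point of the lower envelope of the lines y = a_i + i · x (there are 5 lines, with slopes 0, 1, ..., 4). Only the lines that attain the minimum somewhere contribute to roots; other lines are dominated. Here the surviving (envelope) indices are i = 4, i = 3, i = 2, i = 1, i = 0.
Intersections between consecutive envelope lines give the roots: for adjacent envelope indices i < j the intersection is x = (a_i − a_j) / (j − i). Reading off the sorted break points: {-6, -4, -2, 0}.
Verification: at each break x_0, at least two indices attain the minimum of min_i(a_i + i · x_0).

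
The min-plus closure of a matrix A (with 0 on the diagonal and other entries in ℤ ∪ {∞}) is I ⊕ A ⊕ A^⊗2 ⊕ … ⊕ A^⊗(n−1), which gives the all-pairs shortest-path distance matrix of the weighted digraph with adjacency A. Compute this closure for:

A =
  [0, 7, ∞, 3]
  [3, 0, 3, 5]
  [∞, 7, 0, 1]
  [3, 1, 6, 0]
Closure =
  [0, 4, 7, 3]
  [3, 0, 3, 4]
  [4, 2, 0, 1]
  [3, 1, 4, 0]

This is the Floyd-Warshall all-pairs shortest-path computation. For each intermediate vertex k = 0, 1, …, 3, update dist[i][j] ← min(dist[i][j], dist[i][k] + dist[k][j]). The final matrix gives, for each (i, j), the minimum total weight of any directed path from i to j (possibly empty when i = j).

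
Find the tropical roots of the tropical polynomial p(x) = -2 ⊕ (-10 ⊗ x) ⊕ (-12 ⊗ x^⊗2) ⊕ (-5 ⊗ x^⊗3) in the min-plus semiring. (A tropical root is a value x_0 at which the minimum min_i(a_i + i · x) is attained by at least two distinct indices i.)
Roots: {-7, 2, 8}

Each tropical root is a break point of the lower envelope of the lines y = a_i + i · x (there are 4 lines, with slopes 0, 1, ..., 3). Only the lines that attain the minimum somewhere contribute to roots; other lines are dominated. Here the surviving (envelope) indices are i = 3, i = 2, i = 1, i = 0.
Intersections between consecutive envelope lines give the roots: for adjacent envelope indices i < j the intersection is x = (a_i − a_j) / (j − i). Reading off the sorted break points: {-7, 2, 8}.
Verification: at each break x_0, at least two indices attain the minimum of min_i(a_i + i · x_0).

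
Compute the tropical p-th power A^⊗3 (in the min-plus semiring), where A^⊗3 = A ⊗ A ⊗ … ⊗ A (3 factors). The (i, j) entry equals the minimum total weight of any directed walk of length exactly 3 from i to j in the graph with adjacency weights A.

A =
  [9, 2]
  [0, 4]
A^⊗3 =
  [6, 4]
  [2, 6]

Each entry (A^⊗3)_ij equals the minimum over all length-3 walks i = v_0 → v_1 → … → v_3 = j of Σ_t A[v_t][v_{t+1}]. For example, for (i, j) = (0, 1) we minimise over 4 possible intermediate vertex sequences; the minimum is 4, attained along the walk 0 → 1 → 0 → 1.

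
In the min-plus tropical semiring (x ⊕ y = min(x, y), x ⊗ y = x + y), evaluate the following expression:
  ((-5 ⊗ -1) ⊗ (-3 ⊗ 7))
((-5 ⊗ -1) ⊗ (-3 ⊗ 7)) = -2

Expand innermost to outermost. Recall ⊕ takes the minimum of its arguments and ⊗ takes their sum. Working out the expression ((-5 ⊗ -1) ⊗ (-3 ⊗ 7)) gives -2.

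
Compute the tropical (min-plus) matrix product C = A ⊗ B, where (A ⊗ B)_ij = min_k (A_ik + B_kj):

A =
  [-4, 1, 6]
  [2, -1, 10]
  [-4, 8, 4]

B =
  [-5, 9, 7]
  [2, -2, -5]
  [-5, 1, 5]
A ⊗ B =
  [-9, -1, -4]
  [-3, -3, -6]
  [-9, 5, 3]

Apply the min-plus product entry-by-entry:
  C[0][0] = min over k of (A[0][0] + B[0][0] = -4 + -5 = -9, A[0][1] + B[1][0] = 1 + 2 = 3, A[0][2] + B[2][0] = 6 + -5 = 1) = -9 (attained at k = 0)
  C[0][1] = min over k of (A[0][0] + B[0][1] = -4 + 9 = 5, A[0][1] + B[1][1] = 1 + -2 = -1, A[0][2] + B[2][1] = 6 + 1 = 7) = -1 (attained at k = 1)
  C[0][2] = min over k of (A[0][0] + B[0][2] = -4 + 7 = 3, A[0][1] + B[1][2] = 1 + -5 = -4, A[0][2] + B[2][2] = 6 + 5 = 11) = -4 (attained at k = 1)
  C[1][0] = min over k of (A[1][0] + B[0][0] = 2 + -5 = -3, A[1][1] + B[1][0] = -1 + 2 = 1, A[1][2] + B[2][0] = 10 + -5 = 5) = -3 (attained at k = 0)
  C[1][1] = min over k of (A[1][0] + B[0][1] = 2 + 9 = 11, A[1][1] + B[1][1] = -1 + -2 = -3, A[1][2] + B[2][1] = 10 + 1 = 11) = -3 (attained at k = 1)
  C[1][2] = min over k of (A[1][0] + B[0][2] = 2 + 7 = 9, A[1][1] + B[1][2] = -1 + -5 = -6, A[1][2] + B[2][2] = 10 + 5 = 15) = -6 (attained at k = 1)
  C[2][0] = min over k of (A[2][0] + B[0][0] = -4 + -5 = -9, A[2][1] + B[1][0] = 8 + 2 = 10, A[2][2] + B[2][0] = 4 + -5 = -1) = -9 (attained at k = 0)
  C[2][1] = min over k of (A[2][0] + B[0][1] = -4 + 9 = 5, A[2][1] + B[1][1] = 8 + -2 = 6, A[2][2] + B[2][1] = 4 + 1 = 5) = 5 (attained at k = 0)
  C[2][2] = min over k of (A[2][0] + B[0][2] = -4 + 7 = 3, A[2][1] + B[1][2] = 8 + -5 = 3, A[2][2] + B[2][2] = 4 + 5 = 9) = 3 (attained at k = 0)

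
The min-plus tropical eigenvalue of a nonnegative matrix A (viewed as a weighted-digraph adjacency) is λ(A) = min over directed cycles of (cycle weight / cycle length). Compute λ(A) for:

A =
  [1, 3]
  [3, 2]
λ(A) = 1

Enumerate directed cycles and compute their means (weight / length). Sample:
  cycle 0 → 0: weight = 1, length = 1, mean = 1/1 ≈ 1.000
  cycle 1 → 1: weight = 2, length = 1, mean = 2/1 ≈ 2.000
  cycle 0 → 1 → 0: weight = 6, length = 2, mean = 6/2 ≈ 3.000
  cycle 1 → 0 → 1: weight = 6, length = 2, mean = 6/2 ≈ 3.000
Minimum mean = 1.000, attained e.g. along the cycle 0 → 0 with weight 1 and length 1. So λ(A) = 1/1 = 1.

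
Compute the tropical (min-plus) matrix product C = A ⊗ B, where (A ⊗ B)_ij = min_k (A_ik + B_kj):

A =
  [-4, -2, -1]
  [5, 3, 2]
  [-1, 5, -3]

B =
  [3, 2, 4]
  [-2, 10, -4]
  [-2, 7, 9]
A ⊗ B =
  [-4, -2, -6]
  [0, 7, -1]
  [-5, 1, 1]

Apply the min-plus product entry-by-entry:
  C[0][0] = min over k of (A[0][0] + B[0][0] = -4 + 3 = -1, A[0][1] + B[1][0] = -2 + -2 = -4, A[0][2] + B[2][0] = -1 + -2 = -3) = -4 (attained at k = 1)
  C[0][1] = min over k of (A[0][0] + B[0][1] = -4 + 2 = -2, A[0][1] + B[1][1] = -2 + 10 = 8, A[0][2] + B[2][1] = -1 + 7 = 6) = -2 (attained at k = 0)
  C[0][2] = min over k of (A[0][0] + B[0][2] = -4 + 4 = 0, A[0][1] + B[1][2] = -2 + -4 = -6, A[0][2] + B[2][2] = -1 + 9 = 8) = -6 (attained at k = 1)
  C[1][0] = min over k of (A[1][0] + B[0][0] = 5 + 3 = 8, A[1][1] + B[1][0] = 3 + -2 = 1, A[1][2] + B[2][0] = 2 + -2 = 0) = 0 (attained at k = 2)
  C[1][1] = min over k of (A[1][0] + B[0][1] = 5 + 2 = 7, A[1][1] + B[1][1] = 3 + 10 = 13, A[1][2] + B[2][1] = 2 + 7 = 9) = 7 (attained at k = 0)
  C[1][2] = min over k of (A[1][0] + B[0][2] = 5 + 4 = 9, A[1][1] + B[1][2] = 3 + -4 = -1, A[1][2] + B[2][2] = 2 + 9 = 11) = -1 (attained at k = 1)
  C[2][0] = min over k of (A[2][0] + B[0][0] = -1 + 3 = 2, A[2][1] + B[1][0] = 5 + -2 = 3, A[2][2] + B[2][0] = -3 + -2 = -5) = -5 (attained at k = 2)
  C[2][1] = min over k of (A[2][0] + B[0][1] = -1 + 2 = 1, A[2][1] + B[1][1] = 5 + 10 = 15, A[2][2] + B[2][1] = -3 + 7 = 4) = 1 (attained at k = 0)
  C[2][2] = min over k of (A[2][0] + B[0][2] = -1 + 4 = 3, A[2][1] + B[1][2] = 5 + -4 = 1, A[2][2] + B[2][2] = -3 + 9 = 6) = 1 (attained at k = 1)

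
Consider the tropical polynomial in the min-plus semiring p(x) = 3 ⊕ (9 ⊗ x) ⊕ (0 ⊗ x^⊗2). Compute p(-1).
p(-1) = -2

A tropical monomial a ⊗ x^⊗i evaluates to a + i · x. Evaluating each term at x = -1:
  Term 0 contributes 3 + 0 · -1 = 3
  Term 1 contributes 9 + 1 · -1 = 8
  Term 2 contributes 0 + 2 · -1 = -2
p(-1) = ⊕ of these = min[3, 8, -2] = -2.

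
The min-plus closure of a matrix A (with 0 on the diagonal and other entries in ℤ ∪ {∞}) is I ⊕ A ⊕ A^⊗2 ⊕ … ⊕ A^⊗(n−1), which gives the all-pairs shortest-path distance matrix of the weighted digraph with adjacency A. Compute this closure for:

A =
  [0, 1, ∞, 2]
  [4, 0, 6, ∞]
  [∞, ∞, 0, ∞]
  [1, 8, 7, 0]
Closure =
  [0, 1, 7, 2]
  [4, 0, 6, 6]
  [∞, ∞, 0, ∞]
  [1, 2, 7, 0]

This is the Floyd-Warshall all-pairs shortest-path computation. For each intermediate vertex k = 0, 1, …, 3, update dist[i][j] ← min(dist[i][j], dist[i][k] + dist[k][j]). The final matrix gives, for each (i, j), the minimum total weight of any directed path from i to j (possibly empty when i = j).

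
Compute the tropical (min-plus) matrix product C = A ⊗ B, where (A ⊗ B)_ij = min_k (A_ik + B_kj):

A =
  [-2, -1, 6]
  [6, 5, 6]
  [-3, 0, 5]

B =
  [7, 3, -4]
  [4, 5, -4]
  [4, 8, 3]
A ⊗ B =
  [3, 1, -6]
  [9, 9, 1]
  [4, 0, -7]

Apply the min-plus product entry-by-entry:
  C[0][0] = min over k of (A[0][0] + B[0][0] = -2 + 7 = 5, A[0][1] + B[1][0] = -1 + 4 = 3, A[0][2] + B[2][0] = 6 + 4 = 10) = 3 (attained at k = 1)
  C[0][1] = min over k of (A[0][0] + B[0][1] = -2 + 3 = 1, A[0][1] + B[1][1] = -1 + 5 = 4, A[0][2] + B[2][1] = 6 + 8 = 14) = 1 (attained at k = 0)
  C[0][2] = min over k of (A[0][0] + B[0][2] = -2 + -4 = -6, A[0][1] + B[1][2] = -1 + -4 = -5, A[0][2] + B[2][2] = 6 + 3 = 9) = -6 (attained at k = 0)
  C[1][0] = min over k of (A[1][0] + B[0][0] = 6 + 7 = 13, A[1][1] + B[1][0] = 5 + 4 = 9, A[1][2] + B[2][0] = 6 + 4 = 10) = 9 (attained at k = 1)
  C[1][1] = min over k of (A[1][0] + B[0][1] = 6 + 3 = 9, A[1][1] + B[1][1] = 5 + 5 = 10, A[1][2] + B[2][1] = 6 + 8 = 14) = 9 (attained at k = 0)
  C[1][2] = min over k of (A[1][0] + B[0][2] = 6 + -4 = 2, A[1][1] + B[1][2] = 5 + -4 = 1, A[1][2] + B[2][2] = 6 + 3 = 9) = 1 (attained at k = 1)
  C[2][0] = min over k of (A[2][0] + B[0][0] = -3 + 7 = 4, A[2][1] + B[1][0] = 0 + 4 = 4, A[2][2] + B[2][0] = 5 + 4 = 9) = 4 (attained at k = 0)
  C[2][1] = min over k of (A[2][0] + B[0][1] = -3 + 3 = 0, A[2][1] + B[1][1] = 0 + 5 = 5, A[2][2] + B[2][1] = 5 + 8 = 13) = 0 (attained at k = 0)
  C[2][2] = min over k of (A[2][0] + B[0][2] = -3 + -4 = -7, A[2][1] + B[1][2] = 0 + -4 = -4, A[2][2] + B[2][2] = 5 + 3 = 8) = -7 (attained at k = 0)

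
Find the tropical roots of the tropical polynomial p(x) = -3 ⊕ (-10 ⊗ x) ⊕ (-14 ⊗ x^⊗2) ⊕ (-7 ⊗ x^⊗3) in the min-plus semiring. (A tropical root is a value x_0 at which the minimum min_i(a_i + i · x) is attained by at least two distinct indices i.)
Roots: {-7, 4, 7}

Each tropical root is a break point of the lower envelope of the lines y = a_i + i · x (there are 4 lines, with slopes 0, 1, ..., 3). Only the lines that attain the minimum somewhere contribute to roots; other lines are dominated. Here the surviving (envelope) indices are i = 3, i = 2, i = 1, i = 0.
Intersections between consecutive envelope lines give the roots: for adjacent envelope indices i < j the intersection is x = (a_i − a_j) / (j − i). Reading off the sorted break points: {-7, 4, 7}.
Verification: at each break x_0, at least two indices attain the minimum of min_i(a_i + i · x_0).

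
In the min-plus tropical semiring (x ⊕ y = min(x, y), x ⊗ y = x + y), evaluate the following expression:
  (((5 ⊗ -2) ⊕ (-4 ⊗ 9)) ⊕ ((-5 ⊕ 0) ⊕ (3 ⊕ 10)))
(((5 ⊗ -2) ⊕ (-4 ⊗ 9)) ⊕ ((-5 ⊕ 0) ⊕ (3 ⊕ 10))) = -5

Expand innermost to outermost. Recall ⊕ takes the minimum of its arguments and ⊗ takes their sum. Working out the expression (((5 ⊗ -2) ⊕ (-4 ⊗ 9)) ⊕ ((-5 ⊕ 0) ⊕ (3 ⊕ 10))) gives -5.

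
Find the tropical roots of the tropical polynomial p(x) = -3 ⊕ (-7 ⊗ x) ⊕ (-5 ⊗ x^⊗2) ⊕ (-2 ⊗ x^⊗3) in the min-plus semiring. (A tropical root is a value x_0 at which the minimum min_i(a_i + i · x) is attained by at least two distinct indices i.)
Roots: {-3, -2, 4}

Each tropical root is a break point of the lower envelope of the lines y = a_i + i · x (there are 4 lines, with slopes 0, 1, ..., 3). Only the lines that attain the minimum somewhere contribute to roots; other lines are dominated. Here the surviving (envelope) indices are i = 3, i = 2, i = 1, i = 0.
Intersections between consecutive envelope lines give the roots: for adjacent envelope indices i < j the intersection is x = (a_i − a_j) / (j − i). Reading off the sorted break points: {-3, -2, 4}.
Verification: at each break x_0, at least two indices attain the minimum of min_i(a_i + i · x_0).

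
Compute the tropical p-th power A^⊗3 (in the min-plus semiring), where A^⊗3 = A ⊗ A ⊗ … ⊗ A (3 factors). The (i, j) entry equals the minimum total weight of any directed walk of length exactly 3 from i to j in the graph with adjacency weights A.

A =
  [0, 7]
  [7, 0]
A^⊗3 =
  [0, 7]
  [7, 0]

Each entry (A^⊗3)_ij equals the minimum over all length-3 walks i = v_0 → v_1 → … → v_3 = j of Σ_t A[v_t][v_{t+1}]. For example, for (i, j) = (0, 1) we minimise over 4 possible intermediate vertex sequences; the minimum is 7, attained along the walk 0 → 0 → 0 → 1.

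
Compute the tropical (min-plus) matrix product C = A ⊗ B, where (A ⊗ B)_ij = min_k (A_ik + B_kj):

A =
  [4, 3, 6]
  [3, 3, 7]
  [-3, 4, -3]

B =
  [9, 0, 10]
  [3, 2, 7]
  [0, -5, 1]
A ⊗ B =
  [6, 1, 7]
  [6, 2, 8]
  [-3, -8, -2]

Apply the min-plus product entry-by-entry:
  C[0][0] = min over k of (A[0][0] + B[0][0] = 4 + 9 = 13, A[0][1] + B[1][0] = 3 + 3 = 6, A[0][2] + B[2][0] = 6 + 0 = 6) = 6 (attained at k = 1)
  C[0][1] = min over k of (A[0][0] + B[0][1] = 4 + 0 = 4, A[0][1] + B[1][1] = 3 + 2 = 5, A[0][2] + B[2][1] = 6 + -5 = 1) = 1 (attained at k = 2)
  C[0][2] = min over k of (A[0][0] + B[0][2] = 4 + 10 = 14, A[0][1] + B[1][2] = 3 + 7 = 10, A[0][2] + B[2][2] = 6 + 1 = 7) = 7 (attained at k = 2)
  C[1][0] = min over k of (A[1][0] + B[0][0] = 3 + 9 = 12, A[1][1] + B[1][0] = 3 + 3 = 6, A[1][2] + B[2][0] = 7 + 0 = 7) = 6 (attained at k = 1)
  C[1][1] = min over k of (A[1][0] + B[0][1] = 3 + 0 = 3, A[1][1] + B[1][1] = 3 + 2 = 5, A[1][2] + B[2][1] = 7 + -5 = 2) = 2 (attained at k = 2)
  C[1][2] = min over k of (A[1][0] + B[0][2] = 3 + 10 = 13, A[1][1] + B[1][2] = 3 + 7 = 10, A[1][2] + B[2][2] = 7 + 1 = 8) = 8 (attained at k = 2)
  C[2][0] = min over k of (A[2][0] + B[0][0] = -3 + 9 = 6, A[2][1] + B[1][0] = 4 + 3 = 7, A[2][2] + B[2][0] = -3 + 0 = -3) = -3 (attained at k = 2)
  C[2][1] = min over k of (A[2][0] + B[0][1] = -3 + 0 = -3, A[2][1] + B[1][1] = 4 + 2 = 6, A[2][2] + B[2][1] = -3 + -5 = -8) = -8 (attained at k = 2)
  C[2][2] = min over k of (A[2][0] + B[0][2] = -3 + 10 = 7, A[2][1] + B[1][2] = 4 + 7 = 11, A[2][2] + B[2][2] = -3 + 1 = -2) = -2 (attained at k = 2)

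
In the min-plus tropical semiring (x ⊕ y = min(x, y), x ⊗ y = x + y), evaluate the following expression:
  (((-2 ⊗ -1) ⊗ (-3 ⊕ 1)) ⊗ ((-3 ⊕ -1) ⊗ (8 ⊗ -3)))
(((-2 ⊗ -1) ⊗ (-3 ⊕ 1)) ⊗ ((-3 ⊕ -1) ⊗ (8 ⊗ -3))) = -4

Expand innermost to outermost. Recall ⊕ takes the minimum of its arguments and ⊗ takes their sum. Working out the expression (((-2 ⊗ -1) ⊗ (-3 ⊕ 1)) ⊗ ((-3 ⊕ -1) ⊗ (8 ⊗ -3))) gives -4.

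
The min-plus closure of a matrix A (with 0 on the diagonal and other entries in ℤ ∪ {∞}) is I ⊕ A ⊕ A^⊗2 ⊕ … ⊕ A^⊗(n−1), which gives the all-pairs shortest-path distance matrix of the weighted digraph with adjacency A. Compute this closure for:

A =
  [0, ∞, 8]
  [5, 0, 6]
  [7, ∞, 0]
Closure =
  [0, ∞, 8]
  [5, 0, 6]
  [7, ∞, 0]

This is the Floyd-Warshall all-pairs shortest-path computation. For each intermediate vertex k = 0, 1, …, 2, update dist[i][j] ← min(dist[i][j], dist[i][k] + dist[k][j]). The final matrix gives, for each (i, j), the minimum total weight of any directed path from i to j (possibly empty when i = j).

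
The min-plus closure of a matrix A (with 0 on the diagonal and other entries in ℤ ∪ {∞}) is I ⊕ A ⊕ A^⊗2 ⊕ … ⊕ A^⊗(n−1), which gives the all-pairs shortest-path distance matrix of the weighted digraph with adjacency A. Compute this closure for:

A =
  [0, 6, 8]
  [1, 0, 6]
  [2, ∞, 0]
Closure =
  [0, 6, 8]
  [1, 0, 6]
  [2, 8, 0]

This is the Floyd-Warshall all-pairs shortest-path computation. For each intermediate vertex k = 0, 1, …, 2, update dist[i][j] ← min(dist[i][j], dist[i][k] + dist[k][j]). The final matrix gives, for each (i, j), the minimum total weight of any directed path from i to j (possibly empty when i = j).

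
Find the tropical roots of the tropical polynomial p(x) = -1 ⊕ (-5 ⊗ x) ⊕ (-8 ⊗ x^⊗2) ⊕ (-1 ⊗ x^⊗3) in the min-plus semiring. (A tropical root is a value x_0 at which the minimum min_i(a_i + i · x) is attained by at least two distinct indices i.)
Roots: {-7, 3, 4}

Each tropical root is a break point of the lower envelope of the lines y = a_i + i · x (there are 4 lines, with slopes 0, 1, ..., 3). Only the lines that attain the minimum somewhere contribute to roots; other lines are dominated. Here the surviving (envelope) indices are i = 3, i = 2, i = 1, i = 0.
Intersections between consecutive envelope lines give the roots: for adjacent envelope indices i < j the intersection is x = (a_i − a_j) / (j − i). Reading off the sorted break points: {-7, 3, 4}.
Verification: at each break x_0, at least two indices attain the minimum of min_i(a_i + i · x_0).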